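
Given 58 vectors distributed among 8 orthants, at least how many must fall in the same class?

By pigeonhole with 58 objects and 8 categories: ceiling(58/8).

Final answer: 8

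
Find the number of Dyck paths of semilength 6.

Total monotonic paths to (6,6): C(12,6) = 924.
Reflecting each bad path at its first crossing gives a bijection with paths to (5,7): C(12,7) = 792.
Valid Dyck paths: 924 - 792.
(Equivalently, C_{6} = C(12,6)/7 = 924/7.)

Final answer: C_{6} = 132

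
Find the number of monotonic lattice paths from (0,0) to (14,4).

Each path has 14 right steps and 4 up steps in some order (18 steps total).
Choose which 4 of the 18 steps are up: C(18,4).

Final answer: C(18,4) = 3060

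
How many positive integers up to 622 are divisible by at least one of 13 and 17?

Multiples of 13: 47. Multiples of 17: 36. Of both (lcm=221): 2.
By inclusion-exclusion: 47 + 36 - 2.

Final answer: 81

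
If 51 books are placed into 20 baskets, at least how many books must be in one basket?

By the pigeonhole principle: ceiling(51/20).

Final answer: 3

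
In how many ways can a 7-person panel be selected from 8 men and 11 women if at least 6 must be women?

Sum over valid woman counts:
C(11,6)C(8,1) = 3696
C(11,7)C(8,0) = 330
Total: 3696 + 330.

Final answer: 4026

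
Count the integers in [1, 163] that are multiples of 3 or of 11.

Multiples of 3: 54. Multiples of 11: 14. Of both (lcm=33): 4.
By inclusion-exclusion: 54 + 14 - 4.

Final answer: 64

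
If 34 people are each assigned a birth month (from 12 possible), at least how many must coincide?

There are 12 possible values for birth month. With 34 people and 12 categories, by pigeonhole: ceiling(34/12).

Final answer: 3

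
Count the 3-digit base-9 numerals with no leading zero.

Leading digit: 8 options (nonzero). Other 2 digit(s): 9 options each.
Total: 8 x 9^2.

Final answer: 648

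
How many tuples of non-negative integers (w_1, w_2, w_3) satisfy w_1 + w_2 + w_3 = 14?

Stars and bars with 14 stars and 2 bars:
C(14+3-1, 3-1) = C(16,2).

Final answer: C(16,2) = 120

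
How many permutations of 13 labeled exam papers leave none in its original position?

Derangements satisfy D(n) = (n-1)(D(n-1) + D(n-2)), starting from D(0)=1, D(1)=0.
D(2) = 1 x (0 + 1) = 1
D(3) = 2 x (1 + 0) = 2
D(4) = 3 x (2 + 1) = 9
D(5) = 4 x (9 + 2) = 44
D(6) = 5 x (44 + 9) = 265
D(7) = 6 x (265 + 44) = 1854
D(8) = 7 x (1854 + 265) = 14833
D(9) = 8 x (14833 + 1854) = 133496
D(10) = 9 x (133496 + 14833) = 1334961
D(11) = 10 x (1334961 + 133496) = 14684570
D(12) = 11 x (14684570 + 1334961) = 176214841
D(13) = 12 x (D(12) + D(11)) = 12 x (176214841 + 14684570)

Final answer: D(13) = 2290792932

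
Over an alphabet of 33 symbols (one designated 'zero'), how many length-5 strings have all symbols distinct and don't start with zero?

The leading digit has 32 choices (anything but zero); the next has 32 (anything but the first), then 31, and so on, one fewer each time.
Total: 32 x 32 x 31 x 30 x 29.

Final answer: 27617280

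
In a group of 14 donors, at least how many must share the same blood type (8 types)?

There are 8 possible values for blood type (8 types). With 14 donors and 8 categories, by pigeonhole: ceiling(14/8).

Final answer: 2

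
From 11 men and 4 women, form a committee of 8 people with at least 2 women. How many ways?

Sum over valid woman counts:
C(4,2)C(11,6) = 2772
C(4,3)C(11,5) = 1848
C(4,4)C(11,4) = 330
Total: 2772 + 1848 + 330.

Final answer: 4950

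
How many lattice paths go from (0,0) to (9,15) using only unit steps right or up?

Each path has 9 right steps and 15 up steps in some order (24 steps total).
Choose which 15 of the 24 steps are up: C(24,15).

Final answer: C(24,15) = 1307504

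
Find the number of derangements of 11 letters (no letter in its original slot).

Derangements satisfy D(n) = (n-1)(D(n-1) + D(n-2)), starting from D(0)=1, D(1)=0.
D(2) = 1 x (0 + 1) = 1
D(3) = 2 x (1 + 0) = 2
D(4) = 3 x (2 + 1) = 9
D(5) = 4 x (9 + 2) = 44
D(6) = 5 x (44 + 9) = 265
D(7) = 6 x (265 + 44) = 1854
D(8) = 7 x (1854 + 265) = 14833
D(9) = 8 x (14833 + 1854) = 133496
D(10) = 9 x (133496 + 14833) = 1334961
D(11) = 10 x (D(10) + D(9)) = 10 x (1334961 + 133496)

Final answer: D(11) = 14684570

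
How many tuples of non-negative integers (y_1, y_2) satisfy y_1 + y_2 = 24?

Stars and bars with 24 stars and 1 bars:
C(24+2-1, 2-1) = C(25,1).

Final answer: C(25,1) = 25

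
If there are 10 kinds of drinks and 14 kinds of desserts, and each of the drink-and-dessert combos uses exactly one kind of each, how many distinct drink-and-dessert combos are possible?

By the multiplication principle: 10 x 14.

Final answer: 140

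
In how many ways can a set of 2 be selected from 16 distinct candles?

C(16,2) = 16!/(2! x (16-2)!).

Final answer: C(16,2) = 120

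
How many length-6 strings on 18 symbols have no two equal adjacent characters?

Let g(n) count such strings. g(1) = 18, and each valid string of length n-1 extends in 17 ways (any symbol but the last), so g(n) = 17 g(n-1).
Total: g(6) = 18 x 17^5.

Final answer: 18 x 17^{5} = 25557426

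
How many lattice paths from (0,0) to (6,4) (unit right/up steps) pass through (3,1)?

Paths (0,0)->(3,1): C(4,1) = 4.
Paths (3,1)->(6,4): C(6,3) = 20.
By multiplication principle: 4 x 20.

Final answer: 80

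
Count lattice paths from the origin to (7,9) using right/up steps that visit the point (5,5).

Paths (0,0)->(5,5): C(10,5) = 252.
Paths (5,5)->(7,9): C(6,4) = 15.
By multiplication principle: 252 x 15.

Final answer: 3780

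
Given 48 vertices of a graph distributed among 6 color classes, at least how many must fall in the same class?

By pigeonhole with 48 objects and 6 categories: ceiling(48/6).

Final answer: 8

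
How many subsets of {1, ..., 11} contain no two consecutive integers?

Let a(n) count such subsets of {1, ..., n}. Either n is excluded (a(n-1) ways) or n is included, forcing n-1 out (a(n-2) ways), so a(n) = a(n-1) + a(n-2) with a(1)=2, a(2)=3.
Iterating the recurrence: a(1)=2, a(2)=3, a(3)=5, a(4)=8, a(5)=13, a(6)=21, a(7)=34, a(8)=55, a(9)=89, a(10)=144, a(11)=233.

Final answer: 233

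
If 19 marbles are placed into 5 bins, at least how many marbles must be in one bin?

By the pigeonhole principle: ceiling(19/5).

Final answer: 4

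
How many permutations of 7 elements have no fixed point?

Use the recurrence D(n) = (n-1)(D(n-1) + D(n-2)) with D(0)=1, D(1)=0.
Building up: D(2)=1, D(3)=2, D(4)=9, D(5)=44, D(6)=265.
D(7) = 6 x (D(6) + D(5)) = 6 x (265 + 44).

Final answer: D(7) = 1854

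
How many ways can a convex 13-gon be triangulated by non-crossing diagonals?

This is a standard Catalan-number count: the answer is C_n. Here n = 13 - 2 = 11.
Using C_0 = 1 and C_(k+1) = C_k x 2(2k+1)/(k+2), build up term by term: C_1=1, C_2=2, C_3=5, C_4=14, C_5=42, C_6=132, C_7=429, C_8=1430, C_9=4862, C_10=16796, C_11=58786.

Final answer: C_{11} = 58786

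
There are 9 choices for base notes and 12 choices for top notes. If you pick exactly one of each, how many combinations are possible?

By the multiplication principle: 9 x 12.

Final answer: 108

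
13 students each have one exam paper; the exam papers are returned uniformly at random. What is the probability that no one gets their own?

D(n) = (n-1)(D(n-1) + D(n-2)), D(0)=1, D(1)=0.
Building up: D(2)=1, D(3)=2, D(4)=9, D(5)=44, D(6)=265, D(7)=1854, D(8)=14833, D(9)=133496, D(10)=1334961, D(11)=14684570, D(12)=176214841, D(13)=2290792932.
Total arrangements: 13! = 6227020800.
Probability = D(13)/13! = 63633137/172972800.

Final answer: D(13)/13! = 2290792932/6227020800 = 0.367879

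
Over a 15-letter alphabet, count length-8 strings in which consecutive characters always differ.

First character: 15 choices. Each subsequent: 14 choices (must differ from the previous one).
Total: 15 x 14^7.

Final answer: 15 x 14^{7} = 1581202560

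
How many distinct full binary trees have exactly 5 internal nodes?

This is counted by the nth Catalan number C_n. Here n = 5.
C_n = (2n)!/(n!(n+1)!), so C_{5} = 10!/(5! x 6!) = C(10,5)/6 = 252/6.

Final answer: C_{5} = 42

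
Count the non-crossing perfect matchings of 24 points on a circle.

This is counted by the nth Catalan number C_n. Here n = 24/2 = 12.
C_n = C(2n,n)/(n+1), so C_{12} = C(24,12)/13 = 2704156/13.

Final answer: C_{12} = 208012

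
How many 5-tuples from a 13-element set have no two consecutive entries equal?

Let g(n) count such strings. g(1) = 13, and each valid string of length n-1 extends in 12 ways (any symbol but the last), so g(n) = 12 g(n-1).
Total: g(5) = 13 x 12^4.

Final answer: 13 x 12^{4} = 269568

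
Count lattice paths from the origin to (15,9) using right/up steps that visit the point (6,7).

Paths (0,0)->(6,7): C(13,7) = 1716.
Paths (6,7)->(15,9): C(11,2) = 55.
By multiplication principle: 1716 x 55.

Final answer: 94380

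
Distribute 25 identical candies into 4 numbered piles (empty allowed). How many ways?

Stars and bars: C(n+k-1, k-1) = C(28,3).

Final answer: C(28,3) = 3276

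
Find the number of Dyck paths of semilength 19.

Total monotonic paths to (19,19): C(38,19) = 35345263800.
Paths that cross above y=x (reflection bijection): C(38,20) = 33578000610.
Valid Dyck paths: 35345263800 - 33578000610.
(This is the Catalan number C_{19}.)

Final answer: C_{19} = 1767263190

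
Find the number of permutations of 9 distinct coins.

The number of ways to arrange 9 distinct objects is 9!.

Final answer: 9! = 362880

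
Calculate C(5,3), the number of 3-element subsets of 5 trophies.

C(5,3) = 5!/(3! x (5-3)!).

Final answer: C(5,3) = 10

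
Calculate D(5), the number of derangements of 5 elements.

Derangements satisfy D(n) = (n-1)(D(n-1) + D(n-2)), starting from D(0)=1, D(1)=0.
D(2) = 1 x (0 + 1) = 1
D(3) = 2 x (1 + 0) = 2
D(4) = 3 x (2 + 1) = 9
D(5) = 4 x (D(4) + D(3)) = 4 x (9 + 2)

Final answer: D(5) = 44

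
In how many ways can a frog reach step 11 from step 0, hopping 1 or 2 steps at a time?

Let f(n) count the ways. The last step is size 1 or 2, so f(n) = f(n-1) + f(n-2) with f(1)=1, f(2)=2.
Computing successive values: f(1)=1, f(2)=2, f(3)=3, f(4)=5, f(5)=8, f(6)=13, f(7)=21, f(8)=34, f(9)=55, f(10)=89, f(11)=144.

Final answer: 144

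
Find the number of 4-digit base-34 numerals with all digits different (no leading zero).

The leading digit has 33 choices (anything but zero); the next has 33 (anything but the first), then 32, and so on, one fewer each time.
Total: 33 x 33 x 32 x 31.

Final answer: 1080288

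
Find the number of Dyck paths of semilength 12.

Total monotonic paths to (12,12): C(24,12) = 2704156.
By the reflection principle, paths that go above the diagonal number C(24,13) = 2496144.
Valid Dyck paths: 2704156 - 2496144.
(These counts are the Catalan numbers.)

Final answer: C_{12} = 208012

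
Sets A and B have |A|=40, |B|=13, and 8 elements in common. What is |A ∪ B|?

|A union B| = |A| + |B| - |A intersect B| = 40 + 13 - 8.

Final answer: 45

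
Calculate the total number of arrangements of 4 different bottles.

The number of ways to arrange 4 distinct objects is 4!.

Final answer: 4! = 24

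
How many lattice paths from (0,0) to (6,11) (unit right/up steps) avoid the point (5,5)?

Total paths to (6,11): C(17,11) = 12376.
Paths through (5,5): C(10,5) x C(7,6) = 1764.
Avoiding (5,5): 12376 - 1764.

Final answer: 10612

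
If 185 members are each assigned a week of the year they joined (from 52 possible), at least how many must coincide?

There are 52 possible values for week of the year they joined. With 185 members and 52 categories, by pigeonhole: ceiling(185/52).

Final answer: 4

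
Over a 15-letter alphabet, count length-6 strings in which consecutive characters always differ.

Let g(n) count such strings. g(1) = 15, and each valid string of length n-1 extends in 14 ways (any symbol but the last), so g(n) = 14 g(n-1).
Total: g(6) = 15 x 14^5.

Final answer: 15 x 14^{5} = 8067360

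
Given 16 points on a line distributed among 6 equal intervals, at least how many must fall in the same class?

By pigeonhole with 16 objects and 6 categories: ceiling(16/6).

Final answer: 3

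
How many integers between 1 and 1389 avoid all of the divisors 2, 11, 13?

|div by 2|=694, |div by 11|=126, |div by 13|=106.
|div by 2&11|=63, |div by 2&13|=53, |div by 11&13|=9, |div by all|=4.
By inclusion-exclusion, divisible by at least one: 694+126+106-63-53-9+4 = 805.
Not divisible by any: 1389 - 805.

Final answer: 584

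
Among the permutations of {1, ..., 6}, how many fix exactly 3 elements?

Choose which 3 elements are fixed: C(6,3) = 20.
Derange the remaining 3 using D(j) = (j-1)(D(j-1) + D(j-2)), D(0)=1, D(1)=0: D(2)=1, D(3)=2.
Total: 20 x 2.

Final answer: C(6,3) D(3) = 40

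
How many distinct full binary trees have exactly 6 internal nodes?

This is a standard Catalan-number count: the answer is C_n. Here n = 6.
Using C_0 = 1 and C_(k+1) = C_k x 2(2k+1)/(k+2), build up term by term: C_1=1, C_2=2, C_3=5, C_4=14, C_5=42, C_6=132.

Final answer: C_{6} = 132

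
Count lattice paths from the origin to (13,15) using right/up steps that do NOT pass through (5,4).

Total paths to (13,15): C(28,15) = 37442160.
Paths through (5,4): C(9,4) x C(19,11) = 9523332.
Avoiding (5,4): 37442160 - 9523332.

Final answer: 27918828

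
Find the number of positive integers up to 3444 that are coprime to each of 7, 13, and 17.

|div by 7|=492, |div by 13|=264, |div by 17|=202.
|div by 7&13|=37, |div by 7&17|=28, |div by 13&17|=15, |div by all|=2.
By inclusion-exclusion, divisible by at least one: 492+264+202-37-28-15+2 = 880.
Not divisible by any: 3444 - 880.

Final answer: 2564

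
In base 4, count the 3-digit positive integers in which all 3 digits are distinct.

First digit: 3 (nonzero). Second: 3 (not first). Third: 2, etc.
Total: 3 x 3 x 2.

Final answer: 18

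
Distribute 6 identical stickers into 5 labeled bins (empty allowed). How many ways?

Stars and bars: C(n+k-1, k-1) = C(10,4).

Final answer: C(10,4) = 210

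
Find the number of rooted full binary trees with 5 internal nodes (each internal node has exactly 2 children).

The structures are counted by the Catalan number C_n. Here n = 5.
C_n = C(2n,n) - C(2n,n+1), so C_{5} = C(10,5) - C(10,6) = 252 - 210.

Final answer: C_{5} = 42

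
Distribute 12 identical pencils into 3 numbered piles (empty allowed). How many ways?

Stars and bars: C(n+k-1, k-1) = C(14,2).

Final answer: C(14,2) = 91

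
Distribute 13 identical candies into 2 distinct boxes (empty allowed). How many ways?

Stars and bars: C(n+k-1, k-1) = C(14,1).

Final answer: C(14,1) = 14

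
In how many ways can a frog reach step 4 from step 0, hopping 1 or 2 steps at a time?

Let f(n) count the ways. The last step is size 1 or 2, so f(n) = f(n-1) + f(n-2) with f(1)=1, f(2)=2.
Iterating the recurrence: f(1)=1, f(2)=2, f(3)=3, f(4)=5.

Final answer: 5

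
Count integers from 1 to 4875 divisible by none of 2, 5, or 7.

|div by 2|=2437, |div by 5|=975, |div by 7|=696.
|div by 2&5|=487, |div by 2&7|=348, |div by 5&7|=139, |div by all|=69.
By inclusion-exclusion, divisible by at least one: 2437+975+696-487-348-139+69 = 3203.
Not divisible by any: 4875 - 3203.

Final answer: 1672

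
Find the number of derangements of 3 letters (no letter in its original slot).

D(n) = (n-1)(D(n-1) + D(n-2)), D(0)=1, D(1)=0.
D(2) = 1 x (0 + 1) = 1
D(3) = 2 x (D(2) + D(1)) = 2 x (1 + 0)

Final answer: D(3) = 2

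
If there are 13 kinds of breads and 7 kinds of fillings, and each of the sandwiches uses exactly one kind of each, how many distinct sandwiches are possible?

By the multiplication principle: 13 x 7.

Final answer: 91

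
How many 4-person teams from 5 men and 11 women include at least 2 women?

Sum over valid woman counts:
C(11,2)C(5,2) = 550
C(11,3)C(5,1) = 825
C(11,4)C(5,0) = 330
Total: 550 + 825 + 330.

Final answer: 1705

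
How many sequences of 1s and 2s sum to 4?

Condition on the final move: it is a 1-step (f(n-1) ways to get there) or a 2-step (f(n-2) ways), so f(n) = f(n-1) + f(n-2), with f(1)=1, f(2)=2.
Computing successive values: f(1)=1, f(2)=2, f(3)=3, f(4)=5.

Final answer: 5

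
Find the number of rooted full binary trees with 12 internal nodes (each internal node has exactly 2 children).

This is a standard Catalan-number count: the answer is C_n. Here n = 12.
Using C_0 = 1 and C_(k+1) = C_k x 2(2k+1)/(k+2), build up term by term: C_1=1, C_2=2, C_3=5, C_4=14, C_5=42, C_6=132, C_7=429, C_8=1430, C_9=4862, C_10=16796, C_11=58786, C_12=208012.

Final answer: C_{12} = 208012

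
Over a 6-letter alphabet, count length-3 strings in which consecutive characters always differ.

Let g(n) count such strings. g(1) = 6, and each valid string of length n-1 extends in 5 ways (any symbol but the last), so g(n) = 5 g(n-1).
Total: g(3) = 6 x 5^2.

Final answer: 6 x 5^{2} = 150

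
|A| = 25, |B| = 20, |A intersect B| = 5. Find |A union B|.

|A union B| = |A| + |B| - |A intersect B| = 25 + 20 - 5.

Final answer: 40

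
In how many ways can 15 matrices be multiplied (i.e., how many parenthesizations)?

This is counted by the nth Catalan number C_n. Here n = 15 - 1 = 14.
C_n = C(2n,n)/(n+1), so C_{14} = C(28,14)/15 = 40116600/15.

Final answer: C_{14} = 2674440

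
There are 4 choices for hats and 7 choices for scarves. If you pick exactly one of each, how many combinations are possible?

By the multiplication principle: 4 x 7.

Final answer: 28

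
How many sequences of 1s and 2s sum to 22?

Let f(n) be the number of climbs. Removing the last move (1 or 2 steps) gives f(n) = f(n-1) + f(n-2); base cases f(1)=1, f(2)=2.
Building up term by term: f(1)=1, f(2)=2, f(3)=3, f(4)=5, f(5)=8, f(6)=13, f(7)=21, f(8)=34, f(9)=55, f(10)=89, f(11)=144, f(12)=233, f(13)=377, f(14)=610, f(15)=987, f(16)=1597, f(17)=2584, f(18)=4181, f(19)=6765, f(20)=10946, f(21)=17711, f(22)=28657.

Final answer: 28657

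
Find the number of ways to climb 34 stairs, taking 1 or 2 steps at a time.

Let f(n) be the number of climbs. Removing the last move (1 or 2 steps) gives f(n) = f(n-1) + f(n-2); base cases f(1)=1, f(2)=2.
Iterating the recurrence: f(1)=1, f(2)=2, f(3)=3, f(4)=5, f(5)=8, f(6)=13, f(7)=21, f(8)=34, f(9)=55, f(10)=89, f(11)=144, f(12)=233, f(13)=377, f(14)=610, f(15)=987, f(16)=1597, f(17)=2584, f(18)=4181, f(19)=6765, f(20)=10946, f(21)=17711, f(22)=28657, f(23)=46368, f(24)=75025, f(25)=121393, f(26)=196418, f(27)=317811, f(28)=514229, f(29)=832040, f(30)=1346269, f(31)=2178309, f(32)=3524578, f(33)=5702887, f(34)=9227465.

Final answer: 9227465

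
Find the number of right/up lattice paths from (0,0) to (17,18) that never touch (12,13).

Total paths to (17,18): C(35,18) = 4537567650.
Paths through (12,13): C(25,13) x C(10,5) = 1310475600.
Avoiding (12,13): 4537567650 - 1310475600.

Final answer: 3227092050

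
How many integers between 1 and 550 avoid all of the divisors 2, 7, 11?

|div by 2|=275, |div by 7|=78, |div by 11|=50.
|div by 2&7|=39, |div by 2&11|=25, |div by 7&11|=7, |div by all|=3.
By inclusion-exclusion, divisible by at least one: 275+78+50-39-25-7+3 = 335.
Not divisible by any: 550 - 335.

Final answer: 215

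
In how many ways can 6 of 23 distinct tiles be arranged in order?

P(23,6) = 23!/(23-6)! = 23!/17!.

Final answer: P(23,6) = 72681840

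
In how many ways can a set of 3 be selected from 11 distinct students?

C(11,3) = 11!/(3! x (11-3)!).

Final answer: C(11,3) = 165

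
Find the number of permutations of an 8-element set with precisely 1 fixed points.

Choose which 1 elements are fixed: C(8,1) = 8.
Derange the remaining 7 using D(j) = (j-1)(D(j-1) + D(j-2)), D(0)=1, D(1)=0: D(2)=1, D(3)=2, D(4)=9, D(5)=44, D(6)=265, D(7)=1854.
Total: 8 x 1854.

Final answer: C(8,1) D(7) = 14832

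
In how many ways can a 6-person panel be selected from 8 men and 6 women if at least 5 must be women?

Sum over valid woman counts:
C(6,5)C(8,1) = 48
C(6,6)C(8,0) = 1
Total: 48 + 1.

Final answer: 49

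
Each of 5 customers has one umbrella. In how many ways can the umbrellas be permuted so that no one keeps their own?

D(n) = (n-1)(D(n-1) + D(n-2)), D(0)=1, D(1)=0.
D(2) = 1 x (0 + 1) = 1
D(3) = 2 x (1 + 0) = 2
D(4) = 3 x (2 + 1) = 9
D(5) = 4 x (D(4) + D(3)) = 4 x (9 + 2)

Final answer: D(5) = 44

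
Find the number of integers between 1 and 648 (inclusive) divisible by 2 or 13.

Multiples of 2: 324. Multiples of 13: 49. Of both (lcm=26): 24.
By inclusion-exclusion: 324 + 49 - 24.

Final answer: 349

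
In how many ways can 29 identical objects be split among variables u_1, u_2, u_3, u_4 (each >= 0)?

Stars and bars with 29 stars and 3 bars:
C(29+4-1, 4-1) = C(32,3).

Final answer: C(32,3) = 4960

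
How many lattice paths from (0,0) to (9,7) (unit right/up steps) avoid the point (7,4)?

Total paths to (9,7): C(16,7) = 11440.
Paths through (7,4): C(11,4) x C(5,3) = 3300.
Avoiding (7,4): 11440 - 3300.

Final answer: 8140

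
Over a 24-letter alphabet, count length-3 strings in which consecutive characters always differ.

Let g(n) count such strings. g(1) = 24, and each valid string of length n-1 extends in 23 ways (any symbol but the last), so g(n) = 23 g(n-1).
Total: g(3) = 24 x 23^2.

Final answer: 24 x 23^{2} = 12696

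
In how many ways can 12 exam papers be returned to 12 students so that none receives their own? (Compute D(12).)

Use the recurrence D(n) = (n-1)(D(n-1) + D(n-2)) with D(0)=1, D(1)=0.
D(2) = 1 x (0 + 1) = 1
D(3) = 2 x (1 + 0) = 2
D(4) = 3 x (2 + 1) = 9
D(5) = 4 x (9 + 2) = 44
D(6) = 5 x (44 + 9) = 265
D(7) = 6 x (265 + 44) = 1854
D(8) = 7 x (1854 + 265) = 14833
D(9) = 8 x (14833 + 1854) = 133496
D(10) = 9 x (133496 + 14833) = 1334961
D(11) = 10 x (1334961 + 133496) = 14684570
D(12) = 11 x (D(11) + D(10)) = 11 x (14684570 + 1334961)

Final answer: D(12) = 176214841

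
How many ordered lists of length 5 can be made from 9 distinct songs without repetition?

P(9,5) = 9!/(9-5)! = 9!/4!.

Final answer: P(9,5) = 15120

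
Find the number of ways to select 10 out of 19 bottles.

C(19,10) = 19!/(10! x 9!).

Final answer: \binom{19}{10} = 92378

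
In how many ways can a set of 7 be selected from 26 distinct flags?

C(26,7) = 26!/(7! x 19!).

Final answer: \binom{26}{7} = 657800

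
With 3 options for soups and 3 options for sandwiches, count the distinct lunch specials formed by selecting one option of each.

By the multiplication principle: 3 x 3.

Final answer: 9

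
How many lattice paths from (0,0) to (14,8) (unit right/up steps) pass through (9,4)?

Paths (0,0)->(9,4): C(13,4) = 715.
Paths (9,4)->(14,8): C(9,4) = 126.
By multiplication principle: 715 x 126.

Final answer: 90090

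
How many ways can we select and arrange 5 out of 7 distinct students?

P(7,5) = 7!/(7-5)! = 7!/2!.

Final answer: P(7,5) = 2520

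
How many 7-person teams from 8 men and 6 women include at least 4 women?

Sum over valid woman counts:
C(6,4)C(8,3) = 840
C(6,5)C(8,2) = 168
C(6,6)C(8,1) = 8
Total: 840 + 168 + 8.

Final answer: 1016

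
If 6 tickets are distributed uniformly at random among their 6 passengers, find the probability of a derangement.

Derangements satisfy D(n) = (n-1)(D(n-1) + D(n-2)), starting from D(0)=1, D(1)=0.
Building up: D(2)=1, D(3)=2, D(4)=9, D(5)=44, D(6)=265.
Total arrangements: 6! = 720.
Probability = D(6)/6! = 53/144.

Final answer: D(6)/6! = 265/720 = 0.368056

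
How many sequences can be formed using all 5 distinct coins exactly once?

The number of ways to arrange 5 distinct objects is 5!.

Final answer: 5! = 120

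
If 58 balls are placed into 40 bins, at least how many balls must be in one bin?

By the pigeonhole principle: ceiling(58/40).

Final answer: 2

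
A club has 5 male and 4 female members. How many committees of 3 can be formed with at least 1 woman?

Sum over valid woman counts:
C(4,1)C(5,2) = 40
C(4,2)C(5,1) = 30
C(4,3)C(5,0) = 4
Total: 40 + 30 + 4.

Final answer: 74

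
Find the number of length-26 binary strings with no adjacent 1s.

Classify by the final bit: ...0 gives a(n-1) strings, ...01 gives a(n-2) strings. Thus a(n) = a(n-1) + a(n-2) with a(1)=2, a(2)=3.
Computing successive values: a(1)=2, a(2)=3, a(3)=5, a(4)=8, a(5)=13, a(6)=21, a(7)=34, a(8)=55, a(9)=89, a(10)=144, a(11)=233, a(12)=377, a(13)=610, a(14)=987, a(15)=1597, a(16)=2584, a(17)=4181, a(18)=6765, a(19)=10946, a(20)=17711, a(21)=28657, a(22)=46368, a(23)=75025, a(24)=121393, a(25)=196418, a(26)=317811.

Final answer: 317811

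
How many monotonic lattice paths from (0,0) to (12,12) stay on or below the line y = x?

Total monotonic paths to (12,12): C(24,12) = 2704156.
A path is bad iff it touches y = x + 1; reflecting its initial segment maps bad paths bijectively onto all paths to (11,13), of which there are C(24,13) = 2496144.
Valid Dyck paths: 2704156 - 2496144.
(This is the Catalan number C_{12}.)

Final answer: C_{12} = 208012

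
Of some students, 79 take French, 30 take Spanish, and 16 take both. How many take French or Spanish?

|A union B| = |A| + |B| - |A intersect B| = 79 + 30 - 16.

Final answer: 93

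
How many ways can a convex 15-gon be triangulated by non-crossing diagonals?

The structures are counted by the Catalan number C_n. Here n = 15 - 2 = 13.
Using C_0 = 1 and C_(k+1) = C_k x 2(2k+1)/(k+2), build up term by term: C_1=1, C_2=2, C_3=5, C_4=14, C_5=42, C_6=132, C_7=429, C_8=1430, C_9=4862, C_10=16796, C_11=58786, C_12=208012, C_13=742900.

Final answer: C_{13} = 742900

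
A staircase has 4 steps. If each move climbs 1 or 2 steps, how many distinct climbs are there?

Let f(n) be the number of climbs. Removing the last move (1 or 2 steps) gives f(n) = f(n-1) + f(n-2); base cases f(1)=1, f(2)=2.
Iterating the recurrence: f(1)=1, f(2)=2, f(3)=3, f(4)=5.

Final answer: 5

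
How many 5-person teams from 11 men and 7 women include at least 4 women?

Sum over valid woman counts:
C(7,4)C(11,1) = 385
C(7,5)C(11,0) = 21
Total: 385 + 21.

Final answer: 406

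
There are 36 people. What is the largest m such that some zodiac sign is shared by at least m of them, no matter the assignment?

There are 12 possible values for zodiac sign. With 36 people and 12 categories, by pigeonhole: ceiling(36/12).

Final answer: 3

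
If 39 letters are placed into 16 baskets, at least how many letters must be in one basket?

By the pigeonhole principle: ceiling(39/16).

Final answer: 3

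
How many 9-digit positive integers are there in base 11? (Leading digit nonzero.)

Leading digit: 10 options (nonzero). Other 8 digit(s): 11 options each.
Total: 10 x 11^8.

Final answer: 2143588810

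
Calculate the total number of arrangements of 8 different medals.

The number of ways to arrange 8 distinct objects is 8!.

Final answer: 8! = 40320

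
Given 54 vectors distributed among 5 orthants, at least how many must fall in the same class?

By pigeonhole with 54 objects and 5 categories: ceiling(54/5).

Final answer: 11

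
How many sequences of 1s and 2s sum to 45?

Let f(n) be the number of climbs. Removing the last move (1 or 2 steps) gives f(n) = f(n-1) + f(n-2); base cases f(1)=1, f(2)=2.
Iterating the recurrence: f(1)=1, f(2)=2, f(3)=3, f(4)=5, f(5)=8, f(6)=13, f(7)=21, f(8)=34, f(9)=55, f(10)=89, f(11)=144, f(12)=233, f(13)=377, f(14)=610, f(15)=987, f(16)=1597, f(17)=2584, f(18)=4181, f(19)=6765, f(20)=10946, f(21)=17711, f(22)=28657, f(23)=46368, f(24)=75025, f(25)=121393, f(26)=196418, f(27)=317811, f(28)=514229, f(29)=832040, f(30)=1346269, f(31)=2178309, f(32)=3524578, f(33)=5702887, f(34)=9227465, f(35)=14930352, f(36)=24157817, f(37)=39088169, f(38)=63245986, f(39)=102334155, f(40)=165580141, f(41)=267914296, f(42)=433494437, f(43)=701408733, f(44)=1134903170, f(45)=1836311903.

Final answer: 1836311903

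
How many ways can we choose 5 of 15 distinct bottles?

C(15,5) = 15!/(5! x (15-5)!).

Final answer: C(15,5) = 3003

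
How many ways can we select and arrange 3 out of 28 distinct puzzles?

P(28,3) = 28!/(28-3)! = 28!/25!.

Final answer: P(28,3) = 19656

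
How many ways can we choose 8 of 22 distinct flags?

C(22,8) = 22!/(8! x (22-8)!).

Final answer: C(22,8) = 319770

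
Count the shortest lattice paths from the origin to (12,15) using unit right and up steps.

Each path has 12 right steps and 15 up steps in some order (27 steps total).
Choose which 15 of the 27 steps are up: C(27,15).

Final answer: C(27,15) = 17383860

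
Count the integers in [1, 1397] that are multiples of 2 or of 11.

Multiples of 2: 698. Multiples of 11: 127. Of both (lcm=22): 63.
By inclusion-exclusion: 698 + 127 - 63.

Final answer: 762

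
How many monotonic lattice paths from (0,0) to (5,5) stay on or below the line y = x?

Total monotonic paths to (5,5): C(10,5) = 252.
Reflecting each bad path at its first crossing gives a bijection with paths to (4,6): C(10,6) = 210.
Valid Dyck paths: 252 - 210.
(Equivalently, C_{5} = C(10,5)/6 = 252/6.)

Final answer: C_{5} = 42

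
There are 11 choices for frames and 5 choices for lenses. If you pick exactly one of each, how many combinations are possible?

By the multiplication principle: 11 x 5.

Final answer: 55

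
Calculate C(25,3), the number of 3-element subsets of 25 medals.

C(25,3) = 25!/(3! x (25-3)!).

Final answer: C(25,3) = 2300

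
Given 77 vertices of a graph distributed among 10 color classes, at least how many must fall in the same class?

By pigeonhole with 77 objects and 10 categories: ceiling(77/10).

Final answer: 8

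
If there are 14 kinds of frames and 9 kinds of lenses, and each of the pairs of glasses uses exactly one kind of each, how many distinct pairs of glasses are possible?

By the multiplication principle: 14 x 9.

Final answer: 126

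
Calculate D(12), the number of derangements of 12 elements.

Use the recurrence D(n) = (n-1)(D(n-1) + D(n-2)) with D(0)=1, D(1)=0.
D(2) = 1 x (0 + 1) = 1
D(3) = 2 x (1 + 0) = 2
D(4) = 3 x (2 + 1) = 9
D(5) = 4 x (9 + 2) = 44
D(6) = 5 x (44 + 9) = 265
D(7) = 6 x (265 + 44) = 1854
D(8) = 7 x (1854 + 265) = 14833
D(9) = 8 x (14833 + 1854) = 133496
D(10) = 9 x (133496 + 14833) = 1334961
D(11) = 10 x (1334961 + 133496) = 14684570
D(12) = 11 x (D(11) + D(10)) = 11 x (14684570 + 1334961)

Final answer: D(12) = 176214841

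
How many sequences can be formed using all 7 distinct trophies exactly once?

The number of ways to arrange 7 distinct objects is 7!.

Final answer: 7! = 5040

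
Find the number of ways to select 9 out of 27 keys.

C(27,9) = 27!/(9! x 18!).

Final answer: \binom{27}{9} = 4686825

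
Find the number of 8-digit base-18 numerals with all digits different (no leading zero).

The leading digit has 17 choices (anything but zero); the next has 17 (anything but the first), then 16, and so on, one fewer each time.
Total: 17 x 17 x 16 x 15 x 14 x 13 x 12 x 11.

Final answer: 1666304640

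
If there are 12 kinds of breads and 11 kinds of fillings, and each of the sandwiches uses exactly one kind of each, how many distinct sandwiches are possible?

By the multiplication principle: 12 x 11.

Final answer: 132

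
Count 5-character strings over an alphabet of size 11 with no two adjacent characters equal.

First character: 11 choices. Each subsequent: 10 choices (must differ from the previous one).
Total: 11 x 10^4.

Final answer: 11 x 10^{4} = 110000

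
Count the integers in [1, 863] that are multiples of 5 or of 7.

Multiples of 5: 172. Multiples of 7: 123. Of both (lcm=35): 24.
By inclusion-exclusion: 172 + 123 - 24.

Final answer: 271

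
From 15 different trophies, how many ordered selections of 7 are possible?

P(15,7) = 15!/(15-7)! = 15!/8!.

Final answer: P(15,7) = 32432400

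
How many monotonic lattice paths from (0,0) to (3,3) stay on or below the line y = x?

Total monotonic paths to (3,3): C(6,3) = 20.
Reflecting each bad path at its first crossing gives a bijection with paths to (2,4): C(6,4) = 15.
Valid Dyck paths: 20 - 15.
(This is the Catalan number C_{3}.)

Final answer: C_{3} = 5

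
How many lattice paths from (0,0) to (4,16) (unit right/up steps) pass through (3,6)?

Paths (0,0)->(3,6): C(9,6) = 84.
Paths (3,6)->(4,16): C(11,10) = 11.
By multiplication principle: 84 x 11.

Final answer: 924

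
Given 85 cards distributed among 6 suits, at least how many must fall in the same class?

By pigeonhole with 85 objects and 6 categories: ceiling(85/6).

Final answer: 15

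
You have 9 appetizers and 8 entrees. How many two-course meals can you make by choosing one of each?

By the multiplication principle: 9 x 8.

Final answer: 72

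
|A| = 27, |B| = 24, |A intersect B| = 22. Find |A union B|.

|A union B| = |A| + |B| - |A intersect B| = 27 + 24 - 22.

Final answer: 29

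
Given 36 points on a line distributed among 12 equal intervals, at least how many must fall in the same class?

By pigeonhole with 36 objects and 12 categories: ceiling(36/12).

Final answer: 3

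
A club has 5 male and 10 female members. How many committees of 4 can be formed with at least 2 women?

Sum over valid woman counts:
C(10,2)C(5,2) = 450
C(10,3)C(5,1) = 600
C(10,4)C(5,0) = 210
Total: 450 + 600 + 210.

Final answer: 1260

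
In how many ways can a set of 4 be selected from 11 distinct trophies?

C(11,4) = 11!/(4! x 7!).

Final answer: \binom{11}{4} = 330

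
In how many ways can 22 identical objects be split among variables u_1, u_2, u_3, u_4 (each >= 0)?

Stars and bars with 22 stars and 3 bars:
C(22+4-1, 4-1) = C(25,3).

Final answer: C(25,3) = 2300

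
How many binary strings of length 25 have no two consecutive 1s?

Classify by the final bit: ...0 gives a(n-1) strings, ...01 gives a(n-2) strings. Thus a(n) = a(n-1) + a(n-2) with a(1)=2, a(2)=3.
Computing successive values: a(1)=2, a(2)=3, a(3)=5, a(4)=8, a(5)=13, a(6)=21, a(7)=34, a(8)=55, a(9)=89, a(10)=144, a(11)=233, a(12)=377, a(13)=610, a(14)=987, a(15)=1597, a(16)=2584, a(17)=4181, a(18)=6765, a(19)=10946, a(20)=17711, a(21)=28657, a(22)=46368, a(23)=75025, a(24)=121393, a(25)=196418.

Final answer: 196418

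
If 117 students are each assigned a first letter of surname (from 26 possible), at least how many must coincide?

There are 26 possible values for first letter of surname. With 117 students and 26 categories, by pigeonhole: ceiling(117/26).

Final answer: 5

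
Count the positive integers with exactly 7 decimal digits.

First digit: 9 choices (1-9). Each of the remaining 6 digits: 10 choices.
Total: 9 x 10^6.

Final answer: 9000000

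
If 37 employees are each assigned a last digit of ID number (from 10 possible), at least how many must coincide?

There are 10 possible values for last digit of ID number. With 37 employees and 10 categories, by pigeonhole: ceiling(37/10).

Final answer: 4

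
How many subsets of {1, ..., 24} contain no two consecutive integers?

Condition on whether n belongs to the subset: if not, any valid subset of {1, ..., n-1} works (a(n-1)); if so, n-1 is excluded and the rest is a valid subset of {1, ..., n-2} (a(n-2)). Hence a(n) = a(n-1) + a(n-2), a(1)=2, a(2)=3.
Computing successive values: a(1)=2, a(2)=3, a(3)=5, a(4)=8, a(5)=13, a(6)=21, a(7)=34, a(8)=55, a(9)=89, a(10)=144, a(11)=233, a(12)=377, a(13)=610, a(14)=987, a(15)=1597, a(16)=2584, a(17)=4181, a(18)=6765, a(19)=10946, a(20)=17711, a(21)=28657, a(22)=46368, a(23)=75025, a(24)=121393.

Final answer: 121393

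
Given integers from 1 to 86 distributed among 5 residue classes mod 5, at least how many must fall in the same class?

By pigeonhole with 86 objects and 5 categories: ceiling(86/5).

Final answer: 18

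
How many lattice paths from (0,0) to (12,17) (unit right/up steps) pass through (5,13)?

Paths (0,0)->(5,13): C(18,13) = 8568.
Paths (5,13)->(12,17): C(11,4) = 330.
By multiplication principle: 8568 x 330.

Final answer: 2827440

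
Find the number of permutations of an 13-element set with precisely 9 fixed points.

Choose which 9 elements are fixed: C(13,9) = 715.
Derange the remaining 4 using D(j) = (j-1)(D(j-1) + D(j-2)), D(0)=1, D(1)=0: D(2)=1, D(3)=2, D(4)=9.
Total: 715 x 9.

Final answer: C(13,9) D(4) = 6435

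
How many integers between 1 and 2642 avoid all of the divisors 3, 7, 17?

|div by 3|=880, |div by 7|=377, |div by 17|=155.
|div by 3&7|=125, |div by 3&17|=51, |div by 7&17|=22, |div by all|=7.
By inclusion-exclusion, divisible by at least one: 880+377+155-125-51-22+7 = 1221.
Not divisible by any: 2642 - 1221.

Final answer: 1421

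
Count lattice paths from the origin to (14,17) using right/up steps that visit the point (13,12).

Paths (0,0)->(13,12): C(25,12) = 5200300.
Paths (13,12)->(14,17): C(6,5) = 6.
By multiplication principle: 5200300 x 6.

Final answer: 31201800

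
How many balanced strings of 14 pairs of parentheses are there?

This is a standard Catalan-number count: the answer is C_n. Here n = 14 (pairs).
Using C_0 = 1 and C_(k+1) = C_k x 2(2k+1)/(k+2), build up term by term: C_1=1, C_2=2, C_3=5, C_4=14, C_5=42, C_6=132, C_7=429, C_8=1430, C_9=4862, C_10=16796, C_11=58786, C_12=208012, C_13=742900, C_14=2674440.

Final answer: C_{14} = 2674440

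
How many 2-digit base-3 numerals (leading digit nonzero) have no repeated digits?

First digit: 2 (nonzero). Second: 2 (not first). Third: 1, etc.
Total: 2 x 2.

Final answer: 4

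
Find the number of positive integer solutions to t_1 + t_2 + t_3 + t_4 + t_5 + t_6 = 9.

Substitute t'_i = t_i - 1 (so t'_i >= 0). Then sum t'_i = 9 - 6 = 3.
Stars and bars: C(3+6-1, 6-1) = C(8,5).

Final answer: C(8,5) = 56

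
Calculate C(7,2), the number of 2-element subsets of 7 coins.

C(7,2) = 7!/(2! x (7-2)!).

Final answer: C(7,2) = 21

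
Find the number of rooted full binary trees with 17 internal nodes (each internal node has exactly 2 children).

This is a standard Catalan-number count: the answer is C_n. Here n = 17.
C_n = (2n)!/(n!(n+1)!), so C_{17} = 34!/(17! x 18!) = C(34,17)/18 = 2333606220/18.

Final answer: C_{17} = 129644790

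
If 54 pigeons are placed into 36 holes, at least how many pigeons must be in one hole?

By the pigeonhole principle: ceiling(54/36).

Final answer: 2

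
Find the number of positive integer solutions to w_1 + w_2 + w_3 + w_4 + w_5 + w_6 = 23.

Substitute w'_i = w_i - 1 (so w'_i >= 0). Then sum w'_i = 23 - 6 = 17.
Stars and bars: C(17+6-1, 6-1) = C(22,5).

Final answer: C(22,5) = 26334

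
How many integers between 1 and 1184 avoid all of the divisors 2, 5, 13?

|div by 2|=592, |div by 5|=236, |div by 13|=91.
|div by 2&5|=118, |div by 2&13|=45, |div by 5&13|=18, |div by all|=9.
By inclusion-exclusion, divisible by at least one: 592+236+91-118-45-18+9 = 747.
Not divisible by any: 1184 - 747.

Final answer: 437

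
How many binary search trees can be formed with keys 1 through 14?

This is a standard Catalan-number count: the answer is C_n. Here n = 14.
C_n = C(2n,n) - C(2n,n+1), so C_{14} = C(28,14) - C(28,15) = 40116600 - 37442160.

Final answer: C_{14} = 2674440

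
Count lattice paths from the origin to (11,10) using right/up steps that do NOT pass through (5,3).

Total paths to (11,10): C(21,10) = 352716.
Paths through (5,3): C(8,3) x C(13,7) = 96096.
Avoiding (5,3): 352716 - 96096.

Final answer: 256620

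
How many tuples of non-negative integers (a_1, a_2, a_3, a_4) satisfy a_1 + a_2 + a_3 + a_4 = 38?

Stars and bars with 38 stars and 3 bars:
C(38+4-1, 4-1) = C(41,3).

Final answer: C(41,3) = 10660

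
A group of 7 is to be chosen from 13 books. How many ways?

C(13,7) = 13!/(7! x (13-7)!).

Final answer: C(13,7) = 1716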